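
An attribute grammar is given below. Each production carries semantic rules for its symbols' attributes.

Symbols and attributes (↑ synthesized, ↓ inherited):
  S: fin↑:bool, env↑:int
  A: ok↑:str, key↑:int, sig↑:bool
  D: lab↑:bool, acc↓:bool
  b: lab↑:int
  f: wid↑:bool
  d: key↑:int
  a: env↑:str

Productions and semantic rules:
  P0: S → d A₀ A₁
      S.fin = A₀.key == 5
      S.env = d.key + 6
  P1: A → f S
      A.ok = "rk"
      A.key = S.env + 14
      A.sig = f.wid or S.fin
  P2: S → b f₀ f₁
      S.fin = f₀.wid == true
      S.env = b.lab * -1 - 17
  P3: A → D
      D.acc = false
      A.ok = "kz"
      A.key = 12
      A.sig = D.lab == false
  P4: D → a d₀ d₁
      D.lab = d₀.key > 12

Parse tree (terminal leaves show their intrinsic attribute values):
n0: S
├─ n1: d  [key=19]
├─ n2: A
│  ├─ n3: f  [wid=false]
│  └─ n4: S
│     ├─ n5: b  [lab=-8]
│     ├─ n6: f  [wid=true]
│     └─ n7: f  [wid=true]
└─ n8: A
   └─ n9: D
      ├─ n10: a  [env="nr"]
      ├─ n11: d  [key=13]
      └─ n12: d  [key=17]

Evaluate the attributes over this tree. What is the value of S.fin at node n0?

1. n1.key = 19  [terminal]
2. n3.wid = false  [terminal]
3. n5.lab = -8  [terminal]
4. n6.wid = true  [terminal]
5. n7.wid = true  [terminal]
6. n4.fin = true  [f₀.wid == true]
7. n4.env = -9  [b.lab * -1 - 17]
8. n2.ok = "rk"  ["rk"]
9. n2.key = 5  [S.env + 14]
10. n2.sig = true  [f.wid or S.fin]
11. n9.acc = false  [false]
12. n10.env = "nr"  [terminal]
13. n11.key = 13  [terminal]
14. n12.key = 17  [terminal]
15. n9.lab = true  [d₀.key > 12]
16. n8.ok = "kz"  ["kz"]
17. n8.key = 12  [12]
18. n8.sig = false  [D.lab == false]
19. n0.fin = true  [A₀.key == 5]
20. n0.env = 25  [d.key + 6]

true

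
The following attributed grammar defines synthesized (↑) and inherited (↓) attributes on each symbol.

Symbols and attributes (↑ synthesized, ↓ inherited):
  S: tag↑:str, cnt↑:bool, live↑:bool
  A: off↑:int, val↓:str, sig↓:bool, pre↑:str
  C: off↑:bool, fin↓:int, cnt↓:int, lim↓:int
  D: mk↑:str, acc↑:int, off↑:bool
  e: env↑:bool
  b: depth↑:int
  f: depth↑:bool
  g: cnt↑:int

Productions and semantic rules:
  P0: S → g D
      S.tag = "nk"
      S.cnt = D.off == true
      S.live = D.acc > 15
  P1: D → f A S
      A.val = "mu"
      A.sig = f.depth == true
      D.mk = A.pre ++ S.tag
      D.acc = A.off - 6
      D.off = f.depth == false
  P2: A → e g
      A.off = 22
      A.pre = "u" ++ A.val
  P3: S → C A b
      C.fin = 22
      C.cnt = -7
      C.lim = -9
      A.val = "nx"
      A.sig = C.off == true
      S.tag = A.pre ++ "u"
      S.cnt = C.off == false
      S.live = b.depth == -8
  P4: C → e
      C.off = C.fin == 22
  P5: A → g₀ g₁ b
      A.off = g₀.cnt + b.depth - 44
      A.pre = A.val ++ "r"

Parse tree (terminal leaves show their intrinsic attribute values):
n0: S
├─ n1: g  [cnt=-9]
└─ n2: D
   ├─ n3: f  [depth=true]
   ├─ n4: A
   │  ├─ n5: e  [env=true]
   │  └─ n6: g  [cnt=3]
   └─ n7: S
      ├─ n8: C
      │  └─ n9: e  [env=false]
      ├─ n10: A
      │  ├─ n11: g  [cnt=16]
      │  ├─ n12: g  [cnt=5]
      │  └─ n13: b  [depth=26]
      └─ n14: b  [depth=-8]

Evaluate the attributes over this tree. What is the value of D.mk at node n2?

"umunxru"

1. n1.cnt = -9  [terminal]
2. n3.depth = true  [terminal]
3. n4.val = "mu"  ["mu"]
4. n4.sig = true  [f.depth == true]
5. n5.env = true  [terminal]
6. n6.cnt = 3  [terminal]
7. n4.off = 22  [22]
8. n4.pre = "umu"  ["u" ++ A.val]
9. n8.fin = 22  [22]
10. n8.cnt = -7  [-7]
11. n8.lim = -9  [-9]
12. n9.env = false  [terminal]
13. n8.off = true  [C.fin == 22]
14. n10.val = "nx"  ["nx"]
15. n10.sig = true  [C.off == true]
16. n11.cnt = 16  [terminal]
17. n12.cnt = 5  [terminal]
18. n13.depth = 26  [terminal]
19. n10.off = -2  [g₀.cnt + b.depth - 44]
20. n10.pre = "nxr"  [A.val ++ "r"]
21. n14.depth = -8  [terminal]
22. n7.tag = "nxru"  [A.pre ++ "u"]
23. n7.cnt = false  [C.off == false]
24. n7.live = true  [b.depth == -8]
25. n2.mk = "umunxru"  [A.pre ++ S.tag]
26. n2.acc = 16  [A.off - 6]
27. n2.off = false  [f.depth == false]
28. n0.tag = "nk"  ["nk"]
29. n0.cnt = false  [D.off == true]
30. n0.live = true  [D.acc > 15]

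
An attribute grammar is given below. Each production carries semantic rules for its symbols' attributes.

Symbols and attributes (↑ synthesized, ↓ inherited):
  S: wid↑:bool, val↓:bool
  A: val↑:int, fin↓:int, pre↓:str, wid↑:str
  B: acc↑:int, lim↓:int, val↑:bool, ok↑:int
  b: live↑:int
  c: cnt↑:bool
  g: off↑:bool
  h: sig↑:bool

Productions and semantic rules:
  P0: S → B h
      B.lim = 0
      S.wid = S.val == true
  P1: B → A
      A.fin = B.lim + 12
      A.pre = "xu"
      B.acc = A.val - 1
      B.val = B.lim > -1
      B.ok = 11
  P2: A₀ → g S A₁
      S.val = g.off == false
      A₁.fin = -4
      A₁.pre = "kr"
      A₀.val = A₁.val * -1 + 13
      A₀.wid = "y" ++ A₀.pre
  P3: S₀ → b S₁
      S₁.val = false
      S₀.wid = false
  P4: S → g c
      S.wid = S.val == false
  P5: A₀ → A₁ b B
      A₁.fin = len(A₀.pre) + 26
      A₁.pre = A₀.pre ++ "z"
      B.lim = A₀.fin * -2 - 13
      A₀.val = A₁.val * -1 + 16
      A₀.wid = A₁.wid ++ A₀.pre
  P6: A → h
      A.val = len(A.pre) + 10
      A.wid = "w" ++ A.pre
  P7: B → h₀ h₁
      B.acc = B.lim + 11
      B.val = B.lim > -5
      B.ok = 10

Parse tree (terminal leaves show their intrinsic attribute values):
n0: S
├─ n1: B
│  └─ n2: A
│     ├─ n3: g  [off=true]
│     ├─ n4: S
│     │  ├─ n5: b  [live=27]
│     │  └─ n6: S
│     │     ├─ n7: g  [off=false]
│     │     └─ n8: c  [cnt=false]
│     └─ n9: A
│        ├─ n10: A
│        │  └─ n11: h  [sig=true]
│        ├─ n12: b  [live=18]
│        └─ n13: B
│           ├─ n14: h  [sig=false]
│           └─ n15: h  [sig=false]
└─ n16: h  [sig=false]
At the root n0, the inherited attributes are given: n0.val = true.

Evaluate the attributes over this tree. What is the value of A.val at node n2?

1. n0.val = true  [given at root]
2. n1.lim = 0  [0]
3. n2.fin = 12  [B.lim + 12]
4. n2.pre = "xu"  ["xu"]
5. n3.off = true  [terminal]
6. n4.val = false  [g.off == false]
7. n5.live = 27  [terminal]
8. n6.val = false  [false]
9. n7.off = false  [terminal]
10. n8.cnt = false  [terminal]
11. n6.wid = true  [S.val == false]
12. n4.wid = false  [false]
13. n9.fin = -4  [-4]
14. n9.pre = "kr"  ["kr"]
15. n10.fin = 28  [len(A₀.pre) + 26]
16. n10.pre = "krz"  [A₀.pre ++ "z"]
17. n11.sig = true  [terminal]
18. n10.val = 13  [len(A.pre) + 10]
19. n10.wid = "wkrz"  ["w" ++ A.pre]
20. n12.live = 18  [terminal]
21. n13.lim = -5  [A₀.fin * -2 - 13]
22. n14.sig = false  [terminal]
23. n15.sig = false  [terminal]
24. n13.acc = 6  [B.lim + 11]
25. n13.val = false  [B.lim > -5]
26. n13.ok = 10  [10]
27. n9.val = 3  [A₁.val * -1 + 16]
28. n9.wid = "wkrzkr"  [A₁.wid ++ A₀.pre]
29. n2.val = 10  [A₁.val * -1 + 13]
30. n2.wid = "yxu"  ["y" ++ A₀.pre]
31. n1.acc = 9  [A.val - 1]
32. n1.val = true  [B.lim > -1]
33. n1.ok = 11  [11]
34. n16.sig = false  [terminal]
35. n0.wid = true  [S.val == true]

10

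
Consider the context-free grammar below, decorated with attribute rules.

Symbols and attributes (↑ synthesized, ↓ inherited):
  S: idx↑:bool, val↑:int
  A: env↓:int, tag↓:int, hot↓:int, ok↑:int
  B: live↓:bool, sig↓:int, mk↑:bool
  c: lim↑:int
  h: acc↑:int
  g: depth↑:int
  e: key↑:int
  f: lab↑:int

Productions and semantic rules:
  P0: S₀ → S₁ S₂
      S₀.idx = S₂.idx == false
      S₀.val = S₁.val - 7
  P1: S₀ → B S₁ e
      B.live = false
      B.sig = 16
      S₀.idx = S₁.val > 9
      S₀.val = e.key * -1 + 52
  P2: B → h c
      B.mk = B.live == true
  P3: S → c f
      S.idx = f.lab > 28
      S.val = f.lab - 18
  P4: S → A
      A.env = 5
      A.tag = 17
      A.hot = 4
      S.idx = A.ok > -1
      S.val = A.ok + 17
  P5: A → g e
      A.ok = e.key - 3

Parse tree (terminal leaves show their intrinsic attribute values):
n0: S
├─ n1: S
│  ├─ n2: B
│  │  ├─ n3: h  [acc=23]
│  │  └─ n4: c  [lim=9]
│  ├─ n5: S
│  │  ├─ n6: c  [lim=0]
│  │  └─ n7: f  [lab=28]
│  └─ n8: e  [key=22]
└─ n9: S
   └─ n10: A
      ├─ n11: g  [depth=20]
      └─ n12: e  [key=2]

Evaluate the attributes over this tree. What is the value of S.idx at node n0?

1. n2.live = false  [false]
2. n2.sig = 16  [16]
3. n3.acc = 23  [terminal]
4. n4.lim = 9  [terminal]
5. n2.mk = false  [B.live == true]
6. n6.lim = 0  [terminal]
7. n7.lab = 28  [terminal]
8. n5.idx = false  [f.lab > 28]
9. n5.val = 10  [f.lab - 18]
10. n8.key = 22  [terminal]
11. n1.idx = true  [S₁.val > 9]
12. n1.val = 30  [e.key * -1 + 52]
13. n10.env = 5  [5]
14. n10.tag = 17  [17]
15. n10.hot = 4  [4]
16. n11.depth = 20  [terminal]
17. n12.key = 2  [terminal]
18. n10.ok = -1  [e.key - 3]
19. n9.idx = false  [A.ok > -1]
20. n9.val = 16  [A.ok + 17]
21. n0.idx = true  [S₂.idx == false]
22. n0.val = 23  [S₁.val - 7]

true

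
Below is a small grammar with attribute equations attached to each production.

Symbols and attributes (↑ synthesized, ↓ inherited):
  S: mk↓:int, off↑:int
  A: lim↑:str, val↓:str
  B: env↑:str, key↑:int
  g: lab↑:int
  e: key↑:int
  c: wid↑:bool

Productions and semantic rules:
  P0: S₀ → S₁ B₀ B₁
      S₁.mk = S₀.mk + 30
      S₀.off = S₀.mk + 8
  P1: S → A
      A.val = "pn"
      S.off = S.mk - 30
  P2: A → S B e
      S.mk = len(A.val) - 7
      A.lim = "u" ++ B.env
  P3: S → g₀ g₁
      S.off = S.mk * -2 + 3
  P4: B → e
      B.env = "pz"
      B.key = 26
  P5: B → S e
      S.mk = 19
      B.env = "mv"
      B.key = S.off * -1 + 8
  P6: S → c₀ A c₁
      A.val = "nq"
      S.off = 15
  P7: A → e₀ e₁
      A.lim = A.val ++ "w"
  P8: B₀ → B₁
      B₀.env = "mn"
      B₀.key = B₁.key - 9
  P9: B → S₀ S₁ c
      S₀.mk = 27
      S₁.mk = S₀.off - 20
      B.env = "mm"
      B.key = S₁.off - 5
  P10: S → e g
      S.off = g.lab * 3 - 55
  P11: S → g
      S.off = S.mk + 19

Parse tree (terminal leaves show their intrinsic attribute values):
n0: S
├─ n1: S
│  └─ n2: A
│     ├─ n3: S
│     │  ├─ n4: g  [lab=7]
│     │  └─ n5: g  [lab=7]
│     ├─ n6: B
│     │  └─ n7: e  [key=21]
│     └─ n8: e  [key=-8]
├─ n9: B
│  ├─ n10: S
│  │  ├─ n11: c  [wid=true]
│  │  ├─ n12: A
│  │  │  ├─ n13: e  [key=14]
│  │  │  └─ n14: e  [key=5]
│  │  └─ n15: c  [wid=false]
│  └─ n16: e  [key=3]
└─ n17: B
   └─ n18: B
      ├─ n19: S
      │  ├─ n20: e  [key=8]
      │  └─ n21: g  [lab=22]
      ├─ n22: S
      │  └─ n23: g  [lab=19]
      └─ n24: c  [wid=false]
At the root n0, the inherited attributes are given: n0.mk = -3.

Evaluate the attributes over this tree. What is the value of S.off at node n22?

1. n0.mk = -3  [given at root]
2. n1.mk = 27  [S₀.mk + 30]
3. n2.val = "pn"  ["pn"]
4. n3.mk = -5  [len(A.val) - 7]
5. n4.lab = 7  [terminal]
6. n5.lab = 7  [terminal]
7. n3.off = 13  [S.mk * -2 + 3]
8. n7.key = 21  [terminal]
9. n6.env = "pz"  ["pz"]
10. n6.key = 26  [26]
11. n8.key = -8  [terminal]
12. n2.lim = "upz"  ["u" ++ B.env]
13. n1.off = -3  [S.mk - 30]
14. n10.mk = 19  [19]
15. n11.wid = true  [terminal]
16. n12.val = "nq"  ["nq"]
17. n13.key = 14  [terminal]
18. n14.key = 5  [terminal]
19. n12.lim = "nqw"  [A.val ++ "w"]
20. n15.wid = false  [terminal]
21. n10.off = 15  [15]
22. n16.key = 3  [terminal]
23. n9.env = "mv"  ["mv"]
24. n9.key = -7  [S.off * -1 + 8]
25. n19.mk = 27  [27]
26. n20.key = 8  [terminal]
27. n21.lab = 22  [terminal]
28. n19.off = 11  [g.lab * 3 - 55]
29. n22.mk = -9  [S₀.off - 20]
30. n23.lab = 19  [terminal]
31. n22.off = 10  [S.mk + 19]
32. n24.wid = false  [terminal]
33. n18.env = "mm"  ["mm"]
34. n18.key = 5  [S₁.off - 5]
35. n17.env = "mn"  ["mn"]
36. n17.key = -4  [B₁.key - 9]
37. n0.off = 5  [S₀.mk + 8]

10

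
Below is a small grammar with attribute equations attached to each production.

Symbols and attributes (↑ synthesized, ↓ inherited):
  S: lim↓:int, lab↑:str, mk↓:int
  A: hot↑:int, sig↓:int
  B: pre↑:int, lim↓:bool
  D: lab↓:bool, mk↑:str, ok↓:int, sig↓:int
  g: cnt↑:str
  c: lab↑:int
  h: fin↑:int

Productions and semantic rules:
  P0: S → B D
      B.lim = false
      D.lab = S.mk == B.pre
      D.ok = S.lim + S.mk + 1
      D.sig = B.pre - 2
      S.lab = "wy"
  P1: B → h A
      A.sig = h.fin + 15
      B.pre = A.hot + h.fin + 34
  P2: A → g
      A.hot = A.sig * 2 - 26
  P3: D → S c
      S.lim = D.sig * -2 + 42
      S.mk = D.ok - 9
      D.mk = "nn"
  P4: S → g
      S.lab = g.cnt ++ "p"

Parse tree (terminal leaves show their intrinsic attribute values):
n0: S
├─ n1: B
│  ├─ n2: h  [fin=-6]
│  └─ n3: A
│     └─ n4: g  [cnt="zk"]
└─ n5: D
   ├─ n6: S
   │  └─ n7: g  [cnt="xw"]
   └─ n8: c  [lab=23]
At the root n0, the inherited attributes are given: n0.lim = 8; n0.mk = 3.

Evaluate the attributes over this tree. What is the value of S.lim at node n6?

6

1. n0.lim = 8  [given at root]
2. n0.mk = 3  [given at root]
3. n1.lim = false  [false]
4. n2.fin = -6  [terminal]
5. n3.sig = 9  [h.fin + 15]
6. n4.cnt = "zk"  [terminal]
7. n3.hot = -8  [A.sig * 2 - 26]
8. n1.pre = 20  [A.hot + h.fin + 34]
9. n5.lab = false  [S.mk == B.pre]
10. n5.ok = 12  [S.lim + S.mk + 1]
11. n5.sig = 18  [B.pre - 2]
12. n6.lim = 6  [D.sig * -2 + 42]
13. n6.mk = 3  [D.ok - 9]
14. n7.cnt = "xw"  [terminal]
15. n6.lab = "xwp"  [g.cnt ++ "p"]
16. n8.lab = 23  [terminal]
17. n5.mk = "nn"  ["nn"]
18. n0.lab = "wy"  ["wy"]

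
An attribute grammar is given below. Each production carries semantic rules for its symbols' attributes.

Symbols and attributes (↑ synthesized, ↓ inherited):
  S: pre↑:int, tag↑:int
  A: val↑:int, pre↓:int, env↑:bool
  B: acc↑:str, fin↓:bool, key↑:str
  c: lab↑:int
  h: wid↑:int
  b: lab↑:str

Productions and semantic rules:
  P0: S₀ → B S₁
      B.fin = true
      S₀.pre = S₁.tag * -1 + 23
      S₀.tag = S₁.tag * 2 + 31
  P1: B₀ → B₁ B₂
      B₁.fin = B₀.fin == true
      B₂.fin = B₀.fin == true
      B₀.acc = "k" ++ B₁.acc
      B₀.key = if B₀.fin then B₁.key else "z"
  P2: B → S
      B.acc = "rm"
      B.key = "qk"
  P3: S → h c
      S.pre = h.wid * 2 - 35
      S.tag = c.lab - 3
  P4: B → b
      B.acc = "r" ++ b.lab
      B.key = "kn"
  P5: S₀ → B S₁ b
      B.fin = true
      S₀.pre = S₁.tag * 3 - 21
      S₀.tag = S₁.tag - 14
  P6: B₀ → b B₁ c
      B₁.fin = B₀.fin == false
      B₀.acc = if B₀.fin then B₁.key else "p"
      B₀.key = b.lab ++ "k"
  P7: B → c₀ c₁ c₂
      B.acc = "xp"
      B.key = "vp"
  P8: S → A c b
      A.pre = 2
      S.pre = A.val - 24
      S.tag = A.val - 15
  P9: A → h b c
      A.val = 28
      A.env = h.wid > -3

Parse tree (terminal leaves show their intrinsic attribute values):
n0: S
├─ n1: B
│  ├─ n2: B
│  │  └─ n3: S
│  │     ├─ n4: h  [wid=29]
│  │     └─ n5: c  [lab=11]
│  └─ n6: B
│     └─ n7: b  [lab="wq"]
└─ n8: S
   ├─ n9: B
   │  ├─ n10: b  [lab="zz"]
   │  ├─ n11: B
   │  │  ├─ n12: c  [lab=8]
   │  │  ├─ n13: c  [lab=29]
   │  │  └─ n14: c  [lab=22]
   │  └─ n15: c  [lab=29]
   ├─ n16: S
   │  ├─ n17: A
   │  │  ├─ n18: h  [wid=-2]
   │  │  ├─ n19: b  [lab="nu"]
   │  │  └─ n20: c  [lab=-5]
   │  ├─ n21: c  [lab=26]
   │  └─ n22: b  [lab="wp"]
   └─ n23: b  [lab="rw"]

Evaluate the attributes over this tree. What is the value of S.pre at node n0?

24

1. n1.fin = true  [true]
2. n2.fin = true  [B₀.fin == true]
3. n4.wid = 29  [terminal]
4. n5.lab = 11  [terminal]
5. n3.pre = 23  [h.wid * 2 - 35]
6. n3.tag = 8  [c.lab - 3]
7. n2.acc = "rm"  ["rm"]
8. n2.key = "qk"  ["qk"]
9. n6.fin = true  [B₀.fin == true]
10. n7.lab = "wq"  [terminal]
11. n6.acc = "rwq"  ["r" ++ b.lab]
12. n6.key = "kn"  ["kn"]
13. n1.acc = "krm"  ["k" ++ B₁.acc]
14. n1.key = "qk"  [if B₀.fin then B₁.key else "z"]
15. n9.fin = true  [true]
16. n10.lab = "zz"  [terminal]
17. n11.fin = false  [B₀.fin == false]
18. n12.lab = 8  [terminal]
19. n13.lab = 29  [terminal]
20. n14.lab = 22  [terminal]
21. n11.acc = "xp"  ["xp"]
22. n11.key = "vp"  ["vp"]
23. n15.lab = 29  [terminal]
24. n9.acc = "vp"  [if B₀.fin then B₁.key else "p"]
25. n9.key = "zzk"  [b.lab ++ "k"]
26. n17.pre = 2  [2]
27. n18.wid = -2  [terminal]
28. n19.lab = "nu"  [terminal]
29. n20.lab = -5  [terminal]
30. n17.val = 28  [28]
31. n17.env = true  [h.wid > -3]
32. n21.lab = 26  [terminal]
33. n22.lab = "wp"  [terminal]
34. n16.pre = 4  [A.val - 24]
35. n16.tag = 13  [A.val - 15]
36. n23.lab = "rw"  [terminal]
37. n8.pre = 18  [S₁.tag * 3 - 21]
38. n8.tag = -1  [S₁.tag - 14]
39. n0.pre = 24  [S₁.tag * -1 + 23]
40. n0.tag = 29  [S₁.tag * 2 + 31]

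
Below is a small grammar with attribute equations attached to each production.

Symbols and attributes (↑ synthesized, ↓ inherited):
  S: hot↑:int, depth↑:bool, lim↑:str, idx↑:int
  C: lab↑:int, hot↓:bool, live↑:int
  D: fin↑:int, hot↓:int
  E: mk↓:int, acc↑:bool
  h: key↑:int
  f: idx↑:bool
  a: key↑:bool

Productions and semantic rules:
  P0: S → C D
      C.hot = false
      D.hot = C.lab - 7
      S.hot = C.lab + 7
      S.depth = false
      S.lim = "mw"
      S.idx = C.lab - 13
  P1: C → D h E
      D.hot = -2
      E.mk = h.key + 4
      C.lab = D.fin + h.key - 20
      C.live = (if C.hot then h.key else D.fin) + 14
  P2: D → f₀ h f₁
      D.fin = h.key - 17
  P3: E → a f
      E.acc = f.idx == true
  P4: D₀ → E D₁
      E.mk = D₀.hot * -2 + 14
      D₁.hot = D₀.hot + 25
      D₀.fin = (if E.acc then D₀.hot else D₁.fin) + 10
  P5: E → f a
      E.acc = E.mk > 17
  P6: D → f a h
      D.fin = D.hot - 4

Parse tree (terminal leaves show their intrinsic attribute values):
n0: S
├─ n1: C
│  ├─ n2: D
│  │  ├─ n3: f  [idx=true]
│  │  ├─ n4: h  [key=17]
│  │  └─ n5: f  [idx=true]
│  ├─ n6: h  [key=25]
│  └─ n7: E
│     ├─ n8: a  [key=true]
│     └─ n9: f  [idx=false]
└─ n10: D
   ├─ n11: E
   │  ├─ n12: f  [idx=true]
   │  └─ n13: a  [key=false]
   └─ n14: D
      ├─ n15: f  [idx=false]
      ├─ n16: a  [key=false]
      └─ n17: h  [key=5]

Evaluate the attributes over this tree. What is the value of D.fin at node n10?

8

1. n1.hot = false  [false]
2. n2.hot = -2  [-2]
3. n3.idx = true  [terminal]
4. n4.key = 17  [terminal]
5. n5.idx = true  [terminal]
6. n2.fin = 0  [h.key - 17]
7. n6.key = 25  [terminal]
8. n7.mk = 29  [h.key + 4]
9. n8.key = true  [terminal]
10. n9.idx = false  [terminal]
11. n7.acc = false  [f.idx == true]
12. n1.lab = 5  [D.fin + h.key - 20]
13. n1.live = 14  [(if C.hot then h.key else D.fin) + 14]
14. n10.hot = -2  [C.lab - 7]
15. n11.mk = 18  [D₀.hot * -2 + 14]
16. n12.idx = true  [terminal]
17. n13.key = false  [terminal]
18. n11.acc = true  [E.mk > 17]
19. n14.hot = 23  [D₀.hot + 25]
20. n15.idx = false  [terminal]
21. n16.key = false  [terminal]
22. n17.key = 5  [terminal]
23. n14.fin = 19  [D.hot - 4]
24. n10.fin = 8  [(if E.acc then D₀.hot else D₁.fin) + 10]
25. n0.hot = 12  [C.lab + 7]
26. n0.depth = false  [false]
27. n0.lim = "mw"  ["mw"]
28. n0.idx = -8  [C.lab - 13]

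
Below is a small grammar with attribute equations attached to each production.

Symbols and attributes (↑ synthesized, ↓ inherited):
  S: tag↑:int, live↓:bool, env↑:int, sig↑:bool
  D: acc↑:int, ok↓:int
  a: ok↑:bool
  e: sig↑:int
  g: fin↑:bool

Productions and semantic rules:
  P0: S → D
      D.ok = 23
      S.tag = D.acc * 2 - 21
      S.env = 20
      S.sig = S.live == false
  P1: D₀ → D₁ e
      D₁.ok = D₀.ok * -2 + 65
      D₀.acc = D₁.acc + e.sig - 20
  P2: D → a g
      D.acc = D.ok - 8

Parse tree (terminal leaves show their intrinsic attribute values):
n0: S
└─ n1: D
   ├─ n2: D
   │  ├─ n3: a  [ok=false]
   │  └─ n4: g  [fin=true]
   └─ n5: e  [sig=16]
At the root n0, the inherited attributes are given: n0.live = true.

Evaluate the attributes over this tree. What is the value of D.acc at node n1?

7

1. n0.live = true  [given at root]
2. n1.ok = 23  [23]
3. n2.ok = 19  [D₀.ok * -2 + 65]
4. n3.ok = false  [terminal]
5. n4.fin = true  [terminal]
6. n2.acc = 11  [D.ok - 8]
7. n5.sig = 16  [terminal]
8. n1.acc = 7  [D₁.acc + e.sig - 20]
9. n0.tag = -7  [D.acc * 2 - 21]
10. n0.env = 20  [20]
11. n0.sig = false  [S.live == false]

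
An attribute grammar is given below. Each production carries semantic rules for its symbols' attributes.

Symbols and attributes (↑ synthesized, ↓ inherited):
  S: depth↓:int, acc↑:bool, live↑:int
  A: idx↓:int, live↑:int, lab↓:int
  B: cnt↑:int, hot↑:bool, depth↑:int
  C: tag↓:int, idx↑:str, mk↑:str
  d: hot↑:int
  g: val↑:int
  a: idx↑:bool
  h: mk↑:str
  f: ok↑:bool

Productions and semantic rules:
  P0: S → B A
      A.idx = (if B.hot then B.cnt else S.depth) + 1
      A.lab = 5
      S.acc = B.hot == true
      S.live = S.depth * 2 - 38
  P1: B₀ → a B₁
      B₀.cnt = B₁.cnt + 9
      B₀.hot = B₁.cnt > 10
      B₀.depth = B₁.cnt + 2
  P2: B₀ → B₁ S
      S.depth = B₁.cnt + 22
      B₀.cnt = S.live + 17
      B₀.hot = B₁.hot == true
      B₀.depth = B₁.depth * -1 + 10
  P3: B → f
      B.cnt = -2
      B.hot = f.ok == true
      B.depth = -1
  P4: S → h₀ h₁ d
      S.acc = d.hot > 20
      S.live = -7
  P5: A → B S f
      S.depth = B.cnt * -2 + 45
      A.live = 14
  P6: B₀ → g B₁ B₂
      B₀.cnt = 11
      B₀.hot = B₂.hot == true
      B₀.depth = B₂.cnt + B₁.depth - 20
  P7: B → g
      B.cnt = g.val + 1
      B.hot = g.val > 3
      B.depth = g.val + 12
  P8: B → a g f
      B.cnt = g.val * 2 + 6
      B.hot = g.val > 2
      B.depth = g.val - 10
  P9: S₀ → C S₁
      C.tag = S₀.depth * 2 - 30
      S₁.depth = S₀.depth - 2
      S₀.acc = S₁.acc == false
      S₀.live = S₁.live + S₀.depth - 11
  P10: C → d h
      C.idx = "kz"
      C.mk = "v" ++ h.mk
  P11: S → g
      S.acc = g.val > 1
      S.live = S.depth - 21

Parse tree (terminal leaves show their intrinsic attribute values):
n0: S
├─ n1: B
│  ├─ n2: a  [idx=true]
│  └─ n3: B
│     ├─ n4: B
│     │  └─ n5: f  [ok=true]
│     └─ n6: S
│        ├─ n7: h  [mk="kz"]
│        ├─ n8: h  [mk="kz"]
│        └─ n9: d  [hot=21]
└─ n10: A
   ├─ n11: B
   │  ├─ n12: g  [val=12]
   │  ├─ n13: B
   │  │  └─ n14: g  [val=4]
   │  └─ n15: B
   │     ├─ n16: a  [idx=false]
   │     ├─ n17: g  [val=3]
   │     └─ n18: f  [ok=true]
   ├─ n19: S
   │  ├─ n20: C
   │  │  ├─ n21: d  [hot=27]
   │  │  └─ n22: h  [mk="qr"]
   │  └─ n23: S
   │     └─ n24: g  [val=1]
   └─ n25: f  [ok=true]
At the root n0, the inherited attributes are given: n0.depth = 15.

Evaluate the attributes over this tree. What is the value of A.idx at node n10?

1. n0.depth = 15  [given at root]
2. n2.idx = true  [terminal]
3. n5.ok = true  [terminal]
4. n4.cnt = -2  [-2]
5. n4.hot = true  [f.ok == true]
6. n4.depth = -1  [-1]
7. n6.depth = 20  [B₁.cnt + 22]
8. n7.mk = "kz"  [terminal]
9. n8.mk = "kz"  [terminal]
10. n9.hot = 21  [terminal]
11. n6.acc = true  [d.hot > 20]
12. n6.live = -7  [-7]
13. n3.cnt = 10  [S.live + 17]
14. n3.hot = true  [B₁.hot == true]
15. n3.depth = 11  [B₁.depth * -1 + 10]
16. n1.cnt = 19  [B₁.cnt + 9]
17. n1.hot = false  [B₁.cnt > 10]
18. n1.depth = 12  [B₁.cnt + 2]
19. n10.idx = 16  [(if B.hot then B.cnt else S.depth) + 1]
20. n10.lab = 5  [5]
21. n12.val = 12  [terminal]
22. n14.val = 4  [terminal]
23. n13.cnt = 5  [g.val + 1]
24. n13.hot = true  [g.val > 3]
25. n13.depth = 16  [g.val + 12]
26. n16.idx = false  [terminal]
27. n17.val = 3  [terminal]
28. n18.ok = true  [terminal]
29. n15.cnt = 12  [g.val * 2 + 6]
30. n15.hot = true  [g.val > 2]
31. n15.depth = -7  [g.val - 10]
32. n11.cnt = 11  [11]
33. n11.hot = true  [B₂.hot == true]
34. n11.depth = 8  [B₂.cnt + B₁.depth - 20]
35. n19.depth = 23  [B.cnt * -2 + 45]
36. n20.tag = 16  [S₀.depth * 2 - 30]
37. n21.hot = 27  [terminal]
38. n22.mk = "qr"  [terminal]
39. n20.idx = "kz"  ["kz"]
40. n20.mk = "vqr"  ["v" ++ h.mk]
41. n23.depth = 21  [S₀.depth - 2]
42. n24.val = 1  [terminal]
43. n23.acc = false  [g.val > 1]
44. n23.live = 0  [S.depth - 21]
45. n19.acc = true  [S₁.acc == false]
46. n19.live = 12  [S₁.live + S₀.depth - 11]
47. n25.ok = true  [terminal]
48. n10.live = 14  [14]
49. n0.acc = false  [B.hot == true]
50. n0.live = -8  [S.depth * 2 - 38]

16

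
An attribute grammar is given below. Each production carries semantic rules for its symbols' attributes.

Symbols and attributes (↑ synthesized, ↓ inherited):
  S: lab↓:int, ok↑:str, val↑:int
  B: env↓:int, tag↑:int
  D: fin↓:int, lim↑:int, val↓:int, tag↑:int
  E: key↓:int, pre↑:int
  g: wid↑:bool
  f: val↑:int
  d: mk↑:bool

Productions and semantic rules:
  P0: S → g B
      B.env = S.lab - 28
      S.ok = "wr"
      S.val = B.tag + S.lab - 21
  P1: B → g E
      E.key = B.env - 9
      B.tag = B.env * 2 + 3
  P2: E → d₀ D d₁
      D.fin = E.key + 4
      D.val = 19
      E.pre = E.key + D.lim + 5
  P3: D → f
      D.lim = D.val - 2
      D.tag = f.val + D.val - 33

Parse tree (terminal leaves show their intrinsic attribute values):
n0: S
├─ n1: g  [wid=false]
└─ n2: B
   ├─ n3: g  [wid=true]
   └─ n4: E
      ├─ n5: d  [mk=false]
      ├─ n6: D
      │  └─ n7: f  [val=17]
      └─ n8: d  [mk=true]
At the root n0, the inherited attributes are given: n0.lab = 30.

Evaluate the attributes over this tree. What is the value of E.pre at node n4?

1. n0.lab = 30  [given at root]
2. n1.wid = false  [terminal]
3. n2.env = 2  [S.lab - 28]
4. n3.wid = true  [terminal]
5. n4.key = -7  [B.env - 9]
6. n5.mk = false  [terminal]
7. n6.fin = -3  [E.key + 4]
8. n6.val = 19  [19]
9. n7.val = 17  [terminal]
10. n6.lim = 17  [D.val - 2]
11. n6.tag = 3  [f.val + D.val - 33]
12. n8.mk = true  [terminal]
13. n4.pre = 15  [E.key + D.lim + 5]
14. n2.tag = 7  [B.env * 2 + 3]
15. n0.ok = "wr"  ["wr"]
16. n0.val = 16  [B.tag + S.lab - 21]

15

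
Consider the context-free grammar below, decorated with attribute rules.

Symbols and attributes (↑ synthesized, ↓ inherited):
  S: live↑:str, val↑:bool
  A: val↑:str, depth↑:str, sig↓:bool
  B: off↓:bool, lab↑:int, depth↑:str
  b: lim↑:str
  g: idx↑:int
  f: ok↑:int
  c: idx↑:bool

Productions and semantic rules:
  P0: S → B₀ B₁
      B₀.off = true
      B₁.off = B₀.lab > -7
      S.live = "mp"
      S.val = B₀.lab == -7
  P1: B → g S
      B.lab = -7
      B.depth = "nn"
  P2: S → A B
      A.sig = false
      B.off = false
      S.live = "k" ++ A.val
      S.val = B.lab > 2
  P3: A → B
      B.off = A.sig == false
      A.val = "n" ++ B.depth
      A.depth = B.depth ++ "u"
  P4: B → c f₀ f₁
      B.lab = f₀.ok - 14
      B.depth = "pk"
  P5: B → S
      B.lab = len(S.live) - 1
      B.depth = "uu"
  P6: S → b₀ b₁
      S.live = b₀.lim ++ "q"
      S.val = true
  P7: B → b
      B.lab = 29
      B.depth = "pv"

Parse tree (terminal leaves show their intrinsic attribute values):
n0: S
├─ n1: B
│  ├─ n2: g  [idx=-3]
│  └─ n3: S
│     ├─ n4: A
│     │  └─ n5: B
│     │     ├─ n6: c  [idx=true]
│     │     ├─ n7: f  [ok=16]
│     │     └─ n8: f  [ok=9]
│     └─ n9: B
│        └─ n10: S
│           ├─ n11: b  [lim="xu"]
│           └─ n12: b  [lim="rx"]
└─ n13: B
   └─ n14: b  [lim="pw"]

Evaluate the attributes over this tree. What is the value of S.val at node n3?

1. n1.off = true  [true]
2. n2.idx = -3  [terminal]
3. n4.sig = false  [false]
4. n5.off = true  [A.sig == false]
5. n6.idx = true  [terminal]
6. n7.ok = 16  [terminal]
7. n8.ok = 9  [terminal]
8. n5.lab = 2  [f₀.ok - 14]
9. n5.depth = "pk"  ["pk"]
10. n4.val = "npk"  ["n" ++ B.depth]
11. n4.depth = "pku"  [B.depth ++ "u"]
12. n9.off = false  [false]
13. n11.lim = "xu"  [terminal]
14. n12.lim = "rx"  [terminal]
15. n10.live = "xuq"  [b₀.lim ++ "q"]
16. n10.val = true  [true]
17. n9.lab = 2  [len(S.live) - 1]
18. n9.depth = "uu"  ["uu"]
19. n3.live = "knpk"  ["k" ++ A.val]
20. n3.val = false  [B.lab > 2]
21. n1.lab = -7  [-7]
22. n1.depth = "nn"  ["nn"]
23. n13.off = false  [B₀.lab > -7]
24. n14.lim = "pw"  [terminal]
25. n13.lab = 29  [29]
26. n13.depth = "pv"  ["pv"]
27. n0.live = "mp"  ["mp"]
28. n0.val = true  [B₀.lab == -7]

false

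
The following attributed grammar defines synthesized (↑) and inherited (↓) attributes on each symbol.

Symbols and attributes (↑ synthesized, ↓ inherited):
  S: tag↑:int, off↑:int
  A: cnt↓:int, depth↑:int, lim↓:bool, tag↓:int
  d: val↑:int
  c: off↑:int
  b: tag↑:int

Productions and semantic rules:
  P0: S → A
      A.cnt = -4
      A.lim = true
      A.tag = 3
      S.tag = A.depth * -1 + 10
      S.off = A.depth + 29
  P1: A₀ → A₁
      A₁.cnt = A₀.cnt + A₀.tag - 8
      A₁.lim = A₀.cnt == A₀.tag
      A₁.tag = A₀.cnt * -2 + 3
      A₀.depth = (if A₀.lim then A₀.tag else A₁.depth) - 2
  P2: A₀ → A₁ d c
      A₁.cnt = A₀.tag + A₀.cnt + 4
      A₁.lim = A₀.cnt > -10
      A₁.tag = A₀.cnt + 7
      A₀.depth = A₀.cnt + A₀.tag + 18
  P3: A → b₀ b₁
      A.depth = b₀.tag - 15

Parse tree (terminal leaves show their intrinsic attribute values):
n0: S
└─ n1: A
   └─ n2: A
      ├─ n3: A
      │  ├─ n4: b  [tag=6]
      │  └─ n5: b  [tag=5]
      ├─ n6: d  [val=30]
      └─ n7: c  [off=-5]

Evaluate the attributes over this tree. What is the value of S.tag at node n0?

1. n1.cnt = -4  [-4]
2. n1.lim = true  [true]
3. n1.tag = 3  [3]
4. n2.cnt = -9  [A₀.cnt + A₀.tag - 8]
5. n2.lim = false  [A₀.cnt == A₀.tag]
6. n2.tag = 11  [A₀.cnt * -2 + 3]
7. n3.cnt = 6  [A₀.tag + A₀.cnt + 4]
8. n3.lim = true  [A₀.cnt > -10]
9. n3.tag = -2  [A₀.cnt + 7]
10. n4.tag = 6  [terminal]
11. n5.tag = 5  [terminal]
12. n3.depth = -9  [b₀.tag - 15]
13. n6.val = 30  [terminal]
14. n7.off = -5  [terminal]
15. n2.depth = 20  [A₀.cnt + A₀.tag + 18]
16. n1.depth = 1  [(if A₀.lim then A₀.tag else A₁.depth) - 2]
17. n0.tag = 9  [A.depth * -1 + 10]
18. n0.off = 30  [A.depth + 29]

9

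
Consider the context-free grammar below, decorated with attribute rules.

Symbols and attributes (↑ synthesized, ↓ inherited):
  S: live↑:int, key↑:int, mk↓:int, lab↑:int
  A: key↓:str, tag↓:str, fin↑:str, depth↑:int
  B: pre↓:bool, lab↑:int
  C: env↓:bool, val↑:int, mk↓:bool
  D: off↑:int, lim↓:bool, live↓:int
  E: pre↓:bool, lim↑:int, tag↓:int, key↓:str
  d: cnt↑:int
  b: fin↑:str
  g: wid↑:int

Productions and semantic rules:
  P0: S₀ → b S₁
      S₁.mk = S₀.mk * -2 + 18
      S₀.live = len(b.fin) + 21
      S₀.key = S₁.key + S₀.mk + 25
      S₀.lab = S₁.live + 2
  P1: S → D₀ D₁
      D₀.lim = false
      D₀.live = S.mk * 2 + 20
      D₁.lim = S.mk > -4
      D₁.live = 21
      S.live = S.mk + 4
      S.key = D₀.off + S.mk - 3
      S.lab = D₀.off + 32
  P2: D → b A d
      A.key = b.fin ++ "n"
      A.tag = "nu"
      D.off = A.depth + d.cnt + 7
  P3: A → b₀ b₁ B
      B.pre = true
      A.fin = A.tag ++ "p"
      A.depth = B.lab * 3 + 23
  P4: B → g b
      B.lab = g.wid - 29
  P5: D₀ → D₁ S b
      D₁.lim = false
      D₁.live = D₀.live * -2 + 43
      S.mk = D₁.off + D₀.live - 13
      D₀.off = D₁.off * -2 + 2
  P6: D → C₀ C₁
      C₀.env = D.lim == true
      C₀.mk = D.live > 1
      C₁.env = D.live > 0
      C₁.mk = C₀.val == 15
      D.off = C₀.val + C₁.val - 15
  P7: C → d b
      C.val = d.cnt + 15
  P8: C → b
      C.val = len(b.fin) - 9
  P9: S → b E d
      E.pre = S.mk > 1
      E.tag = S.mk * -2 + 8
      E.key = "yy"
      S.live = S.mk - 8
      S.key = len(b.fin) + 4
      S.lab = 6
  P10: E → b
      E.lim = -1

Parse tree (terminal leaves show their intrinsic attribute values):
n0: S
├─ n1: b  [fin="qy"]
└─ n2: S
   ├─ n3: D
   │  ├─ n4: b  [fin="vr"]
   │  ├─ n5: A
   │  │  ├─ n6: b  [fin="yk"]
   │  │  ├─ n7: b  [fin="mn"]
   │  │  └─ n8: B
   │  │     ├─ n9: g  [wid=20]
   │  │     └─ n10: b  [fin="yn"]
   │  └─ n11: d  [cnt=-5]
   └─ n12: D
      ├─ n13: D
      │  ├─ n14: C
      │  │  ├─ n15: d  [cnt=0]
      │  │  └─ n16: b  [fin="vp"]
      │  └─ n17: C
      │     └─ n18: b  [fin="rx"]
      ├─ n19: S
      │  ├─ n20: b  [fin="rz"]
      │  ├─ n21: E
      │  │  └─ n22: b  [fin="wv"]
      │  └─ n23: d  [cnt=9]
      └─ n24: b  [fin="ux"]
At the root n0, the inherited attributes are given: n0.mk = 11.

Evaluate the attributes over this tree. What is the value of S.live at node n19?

-7

1. n0.mk = 11  [given at root]
2. n1.fin = "qy"  [terminal]
3. n2.mk = -4  [S₀.mk * -2 + 18]
4. n3.lim = false  [false]
5. n3.live = 12  [S.mk * 2 + 20]
6. n4.fin = "vr"  [terminal]
7. n5.key = "vrn"  [b.fin ++ "n"]
8. n5.tag = "nu"  ["nu"]
9. n6.fin = "yk"  [terminal]
10. n7.fin = "mn"  [terminal]
11. n8.pre = true  [true]
12. n9.wid = 20  [terminal]
13. n10.fin = "yn"  [terminal]
14. n8.lab = -9  [g.wid - 29]
15. n5.fin = "nup"  [A.tag ++ "p"]
16. n5.depth = -4  [B.lab * 3 + 23]
17. n11.cnt = -5  [terminal]
18. n3.off = -2  [A.depth + d.cnt + 7]
19. n12.lim = false  [S.mk > -4]
20. n12.live = 21  [21]
21. n13.lim = false  [false]
22. n13.live = 1  [D₀.live * -2 + 43]
23. n14.env = false  [D.lim == true]
24. n14.mk = false  [D.live > 1]
25. n15.cnt = 0  [terminal]
26. n16.fin = "vp"  [terminal]
27. n14.val = 15  [d.cnt + 15]
28. n17.env = true  [D.live > 0]
29. n17.mk = true  [C₀.val == 15]
30. n18.fin = "rx"  [terminal]
31. n17.val = -7  [len(b.fin) - 9]
32. n13.off = -7  [C₀.val + C₁.val - 15]
33. n19.mk = 1  [D₁.off + D₀.live - 13]
34. n20.fin = "rz"  [terminal]
35. n21.pre = false  [S.mk > 1]
36. n21.tag = 6  [S.mk * -2 + 8]
37. n21.key = "yy"  ["yy"]
38. n22.fin = "wv"  [terminal]
39. n21.lim = -1  [-1]
40. n23.cnt = 9  [terminal]
41. n19.live = -7  [S.mk - 8]
42. n19.key = 6  [len(b.fin) + 4]
43. n19.lab = 6  [6]
44. n24.fin = "ux"  [terminal]
45. n12.off = 16  [D₁.off * -2 + 2]
46. n2.live = 0  [S.mk + 4]
47. n2.key = -9  [D₀.off + S.mk - 3]
48. n2.lab = 30  [D₀.off + 32]
49. n0.live = 23  [len(b.fin) + 21]
50. n0.key = 27  [S₁.key + S₀.mk + 25]
51. n0.lab = 2  [S₁.live + 2]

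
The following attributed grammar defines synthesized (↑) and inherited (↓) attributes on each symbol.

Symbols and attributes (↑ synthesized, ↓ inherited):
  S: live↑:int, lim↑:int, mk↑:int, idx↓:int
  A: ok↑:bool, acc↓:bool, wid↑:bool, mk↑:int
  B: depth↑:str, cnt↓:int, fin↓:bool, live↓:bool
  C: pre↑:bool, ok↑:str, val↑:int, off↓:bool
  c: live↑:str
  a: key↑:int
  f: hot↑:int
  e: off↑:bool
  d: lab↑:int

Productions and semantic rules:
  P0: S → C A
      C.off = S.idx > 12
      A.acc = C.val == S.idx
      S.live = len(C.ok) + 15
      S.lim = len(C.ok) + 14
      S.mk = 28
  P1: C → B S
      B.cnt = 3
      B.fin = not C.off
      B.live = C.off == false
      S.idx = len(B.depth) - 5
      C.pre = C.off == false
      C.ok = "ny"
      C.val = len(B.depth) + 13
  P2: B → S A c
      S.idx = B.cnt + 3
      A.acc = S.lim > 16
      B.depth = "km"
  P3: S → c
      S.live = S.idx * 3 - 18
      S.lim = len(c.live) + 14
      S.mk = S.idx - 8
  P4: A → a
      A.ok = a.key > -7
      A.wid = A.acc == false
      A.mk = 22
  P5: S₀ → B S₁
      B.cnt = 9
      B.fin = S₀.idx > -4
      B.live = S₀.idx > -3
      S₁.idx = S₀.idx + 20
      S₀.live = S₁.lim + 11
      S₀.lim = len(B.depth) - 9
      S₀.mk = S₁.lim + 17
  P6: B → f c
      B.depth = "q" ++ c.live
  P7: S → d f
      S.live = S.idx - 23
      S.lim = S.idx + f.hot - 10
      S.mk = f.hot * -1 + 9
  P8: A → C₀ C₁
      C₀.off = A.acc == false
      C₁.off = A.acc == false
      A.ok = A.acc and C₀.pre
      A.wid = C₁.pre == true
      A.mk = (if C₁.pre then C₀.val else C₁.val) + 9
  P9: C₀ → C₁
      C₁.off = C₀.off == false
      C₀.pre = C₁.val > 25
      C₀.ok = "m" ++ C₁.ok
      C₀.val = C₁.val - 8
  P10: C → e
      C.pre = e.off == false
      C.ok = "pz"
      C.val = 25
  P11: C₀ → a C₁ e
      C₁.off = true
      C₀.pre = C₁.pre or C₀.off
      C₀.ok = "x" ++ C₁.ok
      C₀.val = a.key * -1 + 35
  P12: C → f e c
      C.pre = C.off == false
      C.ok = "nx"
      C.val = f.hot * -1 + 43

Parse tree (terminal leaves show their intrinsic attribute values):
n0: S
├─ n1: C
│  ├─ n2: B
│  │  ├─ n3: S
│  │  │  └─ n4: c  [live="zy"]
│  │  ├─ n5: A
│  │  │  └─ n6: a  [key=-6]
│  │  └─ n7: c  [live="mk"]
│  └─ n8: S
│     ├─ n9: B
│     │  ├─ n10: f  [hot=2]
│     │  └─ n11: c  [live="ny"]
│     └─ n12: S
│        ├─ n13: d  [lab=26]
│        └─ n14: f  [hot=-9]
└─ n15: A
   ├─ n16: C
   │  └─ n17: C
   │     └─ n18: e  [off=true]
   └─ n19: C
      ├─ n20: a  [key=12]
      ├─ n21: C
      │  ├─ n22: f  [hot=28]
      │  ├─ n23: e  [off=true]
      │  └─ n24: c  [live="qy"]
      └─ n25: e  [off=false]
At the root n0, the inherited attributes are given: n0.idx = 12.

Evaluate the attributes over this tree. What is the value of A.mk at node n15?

26

1. n0.idx = 12  [given at root]
2. n1.off = false  [S.idx > 12]
3. n2.cnt = 3  [3]
4. n2.fin = true  [not C.off]
5. n2.live = true  [C.off == false]
6. n3.idx = 6  [B.cnt + 3]
7. n4.live = "zy"  [terminal]
8. n3.live = 0  [S.idx * 3 - 18]
9. n3.lim = 16  [len(c.live) + 14]
10. n3.mk = -2  [S.idx - 8]
11. n5.acc = false  [S.lim > 16]
12. n6.key = -6  [terminal]
13. n5.ok = true  [a.key > -7]
14. n5.wid = true  [A.acc == false]
15. n5.mk = 22  [22]
16. n7.live = "mk"  [terminal]
17. n2.depth = "km"  ["km"]
18. n8.idx = -3  [len(B.depth) - 5]
19. n9.cnt = 9  [9]
20. n9.fin = true  [S₀.idx > -4]
21. n9.live = false  [S₀.idx > -3]
22. n10.hot = 2  [terminal]
23. n11.live = "ny"  [terminal]
24. n9.depth = "qny"  ["q" ++ c.live]
25. n12.idx = 17  [S₀.idx + 20]
26. n13.lab = 26  [terminal]
27. n14.hot = -9  [terminal]
28. n12.live = -6  [S.idx - 23]
29. n12.lim = -2  [S.idx + f.hot - 10]
30. n12.mk = 18  [f.hot * -1 + 9]
31. n8.live = 9  [S₁.lim + 11]
32. n8.lim = -6  [len(B.depth) - 9]
33. n8.mk = 15  [S₁.lim + 17]
34. n1.pre = true  [C.off == false]
35. n1.ok = "ny"  ["ny"]
36. n1.val = 15  [len(B.depth) + 13]
37. n15.acc = false  [C.val == S.idx]
38. n16.off = true  [A.acc == false]
39. n17.off = false  [C₀.off == false]
40. n18.off = true  [terminal]
41. n17.pre = false  [e.off == false]
42. n17.ok = "pz"  ["pz"]
43. n17.val = 25  [25]
44. n16.pre = false  [C₁.val > 25]
45. n16.ok = "mpz"  ["m" ++ C₁.ok]
46. n16.val = 17  [C₁.val - 8]
47. n19.off = true  [A.acc == false]
48. n20.key = 12  [terminal]
49. n21.off = true  [true]
50. n22.hot = 28  [terminal]
51. n23.off = true  [terminal]
52. n24.live = "qy"  [terminal]
53. n21.pre = false  [C.off == false]
54. n21.ok = "nx"  ["nx"]
55. n21.val = 15  [f.hot * -1 + 43]
56. n25.off = false  [terminal]
57. n19.pre = true  [C₁.pre or C₀.off]
58. n19.ok = "xnx"  ["x" ++ C₁.ok]
59. n19.val = 23  [a.key * -1 + 35]
60. n15.ok = false  [A.acc and C₀.pre]
61. n15.wid = true  [C₁.pre == true]
62. n15.mk = 26  [(if C₁.pre then C₀.val else C₁.val) + 9]
63. n0.live = 17  [len(C.ok) + 15]
64. n0.lim = 16  [len(C.ok) + 14]
65. n0.mk = 28  [28]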